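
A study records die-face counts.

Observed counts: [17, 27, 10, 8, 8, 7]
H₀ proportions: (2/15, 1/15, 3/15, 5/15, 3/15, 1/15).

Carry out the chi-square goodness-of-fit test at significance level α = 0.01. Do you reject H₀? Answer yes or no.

reject H₀: yes

n = 77; E_i = n·p_i = [10.27, 5.13, 15.40, 25.67, 15.40, 5.13]
χ² = (17−10.27)²/10.27 + (27−5.13)²/5.13 + (10−15.40)²/15.40 + (8−25.67)²/25.67 + (8−15.40)²/15.40 + (7−5.13)²/5.13 = 115.8506
df = 5
p-value (upper-tail) = 0.00000
At α=0.01: p < α → reject H₀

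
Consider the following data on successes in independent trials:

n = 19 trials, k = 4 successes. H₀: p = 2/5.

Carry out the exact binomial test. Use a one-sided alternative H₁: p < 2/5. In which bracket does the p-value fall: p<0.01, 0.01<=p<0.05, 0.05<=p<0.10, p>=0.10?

p-value bracket: 0.05<=p<0.10

Exact binomial: n=19, k=4, p₀=2/5=0.4000
P(X≤4) from Σ C(n,i)·p₀^i·(1−p₀)^(n−i)
p-value (one-sided, H₁ less) = 0.06961
→ bracket: 0.05<=p<0.10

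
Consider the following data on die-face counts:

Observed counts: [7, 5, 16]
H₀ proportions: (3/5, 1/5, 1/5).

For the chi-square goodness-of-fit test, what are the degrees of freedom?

degrees of freedom = 2

df = k − 1 = 3 − 1 = 2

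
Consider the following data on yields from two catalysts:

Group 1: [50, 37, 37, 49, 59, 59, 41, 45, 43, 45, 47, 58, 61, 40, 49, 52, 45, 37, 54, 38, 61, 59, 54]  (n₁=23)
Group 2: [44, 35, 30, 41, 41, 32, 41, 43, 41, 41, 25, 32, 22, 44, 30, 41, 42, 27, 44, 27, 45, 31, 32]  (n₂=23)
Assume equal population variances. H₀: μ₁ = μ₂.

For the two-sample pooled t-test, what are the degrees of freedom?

degrees of freedom = 44

df = n₁ + n₂ − 2 = 23 + 23 − 2 = 44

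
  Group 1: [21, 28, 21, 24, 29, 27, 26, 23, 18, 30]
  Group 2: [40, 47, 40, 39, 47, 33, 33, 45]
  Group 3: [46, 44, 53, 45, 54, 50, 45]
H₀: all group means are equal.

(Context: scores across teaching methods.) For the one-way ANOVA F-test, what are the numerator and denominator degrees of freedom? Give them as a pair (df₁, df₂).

degrees of freedom = [2, 22]

k = 3 groups, N = 25 total
df = (k−1, N−k) = (3−1, 25−3) = (2, 22)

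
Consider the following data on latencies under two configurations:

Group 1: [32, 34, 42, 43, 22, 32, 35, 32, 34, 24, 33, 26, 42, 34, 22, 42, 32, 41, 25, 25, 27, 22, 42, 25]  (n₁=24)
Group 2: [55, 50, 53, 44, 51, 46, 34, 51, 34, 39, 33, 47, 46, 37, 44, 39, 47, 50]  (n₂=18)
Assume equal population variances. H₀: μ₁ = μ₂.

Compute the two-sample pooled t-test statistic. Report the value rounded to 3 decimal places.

x̄₁=32.000, s₁=7.211, n₁=24
x̄₂=44.444, s₂=6.922, n₂=18
s_p² = [23·7.211² + 17·6.922²]/40 = 50.2611
SE = √(s_p²·(1/24+1/18)) = 2.2105
t = (32.000−44.444)/2.2105 = -5.6296
df = 40

test statistic = -5.630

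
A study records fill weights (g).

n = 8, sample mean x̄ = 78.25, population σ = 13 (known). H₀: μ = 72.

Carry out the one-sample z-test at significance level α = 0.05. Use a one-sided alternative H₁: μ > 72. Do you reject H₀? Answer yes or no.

SE = σ/√n = 13/√8 = 4.5962
z = (x̄−μ₀)/SE = (78.25−72)/4.5962 = 1.3598
p-value (one-sided, H₁ greater) = 0.08694
At α=0.05: p ≥ α → fail to reject H₀

reject H₀: no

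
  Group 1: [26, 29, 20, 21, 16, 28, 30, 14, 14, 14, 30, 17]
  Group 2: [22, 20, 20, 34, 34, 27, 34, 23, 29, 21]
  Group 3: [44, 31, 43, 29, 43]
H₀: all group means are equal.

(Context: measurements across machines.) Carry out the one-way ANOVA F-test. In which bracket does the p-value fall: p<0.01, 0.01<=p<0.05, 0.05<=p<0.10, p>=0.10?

Group means [21.58, 26.40, 38.00], grand mean 26.407
SSB = Σnᵢ(x̄ᵢ−x̄)² = 951.202; SSW = ΣΣ(x−x̄ᵢ)² = 1023.317
MSB = 951.202/2 = 475.6009; MSW = 1023.317/24 = 42.6382
F = MSB/MSW = 11.1543
df = (2, 24)
p-value (upper-tail) = 0.00038
→ bracket: p<0.01

p-value bracket: p<0.01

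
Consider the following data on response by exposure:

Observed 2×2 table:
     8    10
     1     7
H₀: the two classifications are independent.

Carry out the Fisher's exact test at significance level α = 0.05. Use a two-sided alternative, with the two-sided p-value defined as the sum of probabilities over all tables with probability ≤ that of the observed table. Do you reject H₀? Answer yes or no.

reject H₀: no

Margins: r₁=18, r₂=8, c₁=9, c₂=17, n=26
p_obs = C(18,8)·C(8,1)/C(26,9); sum pmf over tables with pmf ≤ p_obs
p-value (two-sided) = 0.19015
At α=0.05: p ≥ α → fail to reject H₀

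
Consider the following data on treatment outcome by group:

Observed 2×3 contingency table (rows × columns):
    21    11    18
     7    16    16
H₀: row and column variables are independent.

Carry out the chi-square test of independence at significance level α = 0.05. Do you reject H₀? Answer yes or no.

Row totals [50, 39], col totals [28, 27, 34], n=89
χ² = (21−15.73)²/15.73 + (11−15.17)²/15.17 + (18−19.10)²/19.10 + (7−12.27)²/12.27 + (16−11.83)²/11.83 + (16−14.90)²/14.90 = 6.7877
df = 2
p-value (upper-tail) = 0.03358
At α=0.05: p < α → reject H₀

reject H₀: yes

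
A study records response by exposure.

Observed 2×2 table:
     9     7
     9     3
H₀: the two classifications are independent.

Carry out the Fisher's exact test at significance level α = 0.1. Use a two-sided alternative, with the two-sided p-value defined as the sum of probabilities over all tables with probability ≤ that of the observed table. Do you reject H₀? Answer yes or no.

reject H₀: no

Margins: r₁=16, r₂=12, c₁=18, c₂=10, n=28
p_obs = C(16,9)·C(12,9)/C(28,18); sum pmf over tables with pmf ≤ p_obs
p-value (two-sided) = 0.43432
At α=0.1: p ≥ α → fail to reject H₀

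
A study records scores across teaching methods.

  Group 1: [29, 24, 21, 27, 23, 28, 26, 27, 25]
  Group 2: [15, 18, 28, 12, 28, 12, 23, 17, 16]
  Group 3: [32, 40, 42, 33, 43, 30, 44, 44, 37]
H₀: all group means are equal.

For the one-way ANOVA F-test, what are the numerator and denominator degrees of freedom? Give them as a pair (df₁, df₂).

k = 3 groups, N = 27 total
df = (k−1, N−k) = (3−1, 27−3) = (2, 24)

degrees of freedom = [2, 24]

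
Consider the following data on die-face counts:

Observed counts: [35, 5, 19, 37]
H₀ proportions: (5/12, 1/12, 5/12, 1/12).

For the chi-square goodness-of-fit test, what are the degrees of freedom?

df = k − 1 = 4 − 1 = 3

degrees of freedom = 3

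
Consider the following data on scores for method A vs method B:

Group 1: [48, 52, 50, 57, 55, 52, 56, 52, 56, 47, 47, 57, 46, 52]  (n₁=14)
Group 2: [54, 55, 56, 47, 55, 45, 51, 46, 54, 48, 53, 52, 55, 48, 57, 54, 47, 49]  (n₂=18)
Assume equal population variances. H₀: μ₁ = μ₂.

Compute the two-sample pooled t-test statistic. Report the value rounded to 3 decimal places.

test statistic = 0.351

x̄₁=51.929, s₁=3.892, n₁=14
x̄₂=51.444, s₂=3.854, n₂=18
s_p² = [13·3.892² + 17·3.854²]/30 = 14.9791
SE = √(s_p²·(1/14+1/18)) = 1.3792
t = (51.929−51.444)/1.3792 = 0.3510
df = 30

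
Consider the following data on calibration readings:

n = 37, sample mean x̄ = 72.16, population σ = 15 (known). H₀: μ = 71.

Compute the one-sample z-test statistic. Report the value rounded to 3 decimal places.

test statistic = 0.470

SE = σ/√n = 15/√37 = 2.4660
z = (x̄−μ₀)/SE = (72.16−71)/2.4660 = 0.4704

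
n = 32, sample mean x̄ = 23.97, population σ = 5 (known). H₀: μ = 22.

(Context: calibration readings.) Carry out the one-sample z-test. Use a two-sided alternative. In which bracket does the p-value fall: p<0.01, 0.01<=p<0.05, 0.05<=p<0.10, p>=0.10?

SE = σ/√n = 5/√32 = 0.8839
z = (x̄−μ₀)/SE = (23.97−22)/0.8839 = 2.2288
p-value (two-sided) = 0.02583
→ bracket: 0.01<=p<0.05

p-value bracket: 0.01<=p<0.05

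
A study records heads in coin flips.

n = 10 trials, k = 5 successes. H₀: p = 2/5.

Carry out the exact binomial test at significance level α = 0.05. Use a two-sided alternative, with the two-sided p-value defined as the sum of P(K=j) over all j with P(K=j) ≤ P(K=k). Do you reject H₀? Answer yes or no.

Exact binomial: n=10, k=5, p₀=2/5=0.4000
P(X=j) = C(n,j)·p₀^j·(1−p₀)^(n−j); p = Σ P(X=j) over j with P(X=j) ≤ P(X=5)
p-value (two-sided) = 0.53419
At α=0.05: p ≥ α → fail to reject H₀

reject H₀: no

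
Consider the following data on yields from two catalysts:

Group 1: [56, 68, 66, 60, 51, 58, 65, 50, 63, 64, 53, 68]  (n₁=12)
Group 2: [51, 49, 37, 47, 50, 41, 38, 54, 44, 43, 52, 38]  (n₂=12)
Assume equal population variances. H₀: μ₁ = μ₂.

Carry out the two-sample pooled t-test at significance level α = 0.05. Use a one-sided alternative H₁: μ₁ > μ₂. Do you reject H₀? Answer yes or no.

x̄₁=60.167, s₁=6.492, n₁=12
x̄₂=45.333, s₂=5.975, n₂=12
s_p² = [11·6.492² + 11·5.975²]/22 = 38.9242
SE = √(s_p²·(1/12+1/12)) = 2.5470
t = (60.167−45.333)/2.5470 = 5.8238
df = 22
p-value (one-sided, H₁ greater) = 0.00000
At α=0.05: p < α → reject H₀

reject H₀: yes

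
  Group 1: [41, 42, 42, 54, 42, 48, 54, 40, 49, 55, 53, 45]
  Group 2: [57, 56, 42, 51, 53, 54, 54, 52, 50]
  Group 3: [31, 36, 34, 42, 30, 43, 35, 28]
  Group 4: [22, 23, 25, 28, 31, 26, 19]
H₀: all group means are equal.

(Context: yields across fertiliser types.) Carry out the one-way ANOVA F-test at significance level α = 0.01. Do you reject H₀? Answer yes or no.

Group means [47.08, 52.11, 34.88, 24.86], grand mean 41.306
SSB = Σnᵢ(x̄ᵢ−x̄)² = 3676.101; SSW = ΣΣ(x−x̄ᵢ)² = 821.538
MSB = 3676.101/3 = 1225.3671; MSW = 821.538/32 = 25.6731
F = MSB/MSW = 47.7297
df = (3, 32)
p-value (upper-tail) = 0.00000
At α=0.01: p < α → reject H₀

reject H₀: yes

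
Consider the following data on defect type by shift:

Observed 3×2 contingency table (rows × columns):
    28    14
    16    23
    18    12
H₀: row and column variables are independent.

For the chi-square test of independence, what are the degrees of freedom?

df = (r−1)(c−1) = (3−1)·(2−1) = 2

degrees of freedom = 2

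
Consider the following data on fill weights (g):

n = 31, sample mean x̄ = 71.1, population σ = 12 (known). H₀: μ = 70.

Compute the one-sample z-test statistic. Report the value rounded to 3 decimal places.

test statistic = 0.510

SE = σ/√n = 12/√31 = 2.1553
z = (x̄−μ₀)/SE = (71.1−70)/2.1553 = 0.5104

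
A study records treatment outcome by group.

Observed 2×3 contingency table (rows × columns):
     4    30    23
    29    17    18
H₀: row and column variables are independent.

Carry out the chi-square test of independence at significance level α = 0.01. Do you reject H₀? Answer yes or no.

Row totals [57, 64], col totals [33, 47, 41], n=121
χ² = (4−15.55)²/15.55 + (30−22.14)²/22.14 + (23−19.31)²/19.31 + (29−17.45)²/17.45 + (17−24.86)²/24.86 + (18−21.69)²/21.69 = 22.8163
df = 2
p-value (upper-tail) = 0.00001
At α=0.01: p < α → reject H₀

reject H₀: yes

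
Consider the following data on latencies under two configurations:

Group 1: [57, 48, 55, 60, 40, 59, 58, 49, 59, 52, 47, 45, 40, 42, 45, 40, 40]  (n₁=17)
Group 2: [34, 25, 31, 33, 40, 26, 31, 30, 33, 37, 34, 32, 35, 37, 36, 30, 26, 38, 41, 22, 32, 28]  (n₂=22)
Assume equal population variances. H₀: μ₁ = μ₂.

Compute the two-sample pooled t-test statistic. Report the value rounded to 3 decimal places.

x̄₁=49.176, s₁=7.585, n₁=17
x̄₂=32.318, s₂=4.932, n₂=22
s_p² = [16·7.585² + 21·4.932²]/37 = 38.6823
SE = √(s_p²·(1/17+1/22)) = 2.0084
t = (49.176−32.318)/2.0084 = 8.3938
df = 37

test statistic = 8.394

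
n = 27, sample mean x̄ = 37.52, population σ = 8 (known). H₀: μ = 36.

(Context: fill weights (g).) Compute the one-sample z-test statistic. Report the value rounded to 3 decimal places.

SE = σ/√n = 8/√27 = 1.5396
z = (x̄−μ₀)/SE = (37.52−36)/1.5396 = 0.9873

test statistic = 0.987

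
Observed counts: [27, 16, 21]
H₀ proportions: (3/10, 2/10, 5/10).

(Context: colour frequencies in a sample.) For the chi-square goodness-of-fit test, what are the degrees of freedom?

df = k − 1 = 3 − 1 = 2

degrees of freedom = 2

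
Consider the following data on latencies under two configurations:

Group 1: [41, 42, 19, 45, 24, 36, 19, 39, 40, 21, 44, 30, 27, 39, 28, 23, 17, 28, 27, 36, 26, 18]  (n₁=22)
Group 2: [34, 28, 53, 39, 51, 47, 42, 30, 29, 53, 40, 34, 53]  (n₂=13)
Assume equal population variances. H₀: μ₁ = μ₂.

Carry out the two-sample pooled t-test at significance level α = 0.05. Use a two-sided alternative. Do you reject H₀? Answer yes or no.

x̄₁=30.409, s₁=9.205, n₁=22
x̄₂=41.000, s₂=9.600, n₂=13
s_p² = [21·9.205² + 12·9.600²]/33 = 87.4339
SE = √(s_p²·(1/22+1/13)) = 3.2711
t = (30.409−41.000)/3.2711 = -3.2377
df = 33
p-value (two-sided) = 0.00274
At α=0.05: p < α → reject H₀

reject H₀: yes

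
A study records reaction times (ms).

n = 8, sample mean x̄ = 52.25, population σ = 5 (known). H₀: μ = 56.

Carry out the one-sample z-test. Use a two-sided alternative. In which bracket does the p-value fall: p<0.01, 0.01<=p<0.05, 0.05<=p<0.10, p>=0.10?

SE = σ/√n = 5/√8 = 1.7678
z = (x̄−μ₀)/SE = (52.25−56)/1.7678 = -2.1213
p-value (two-sided) = 0.03389
→ bracket: 0.01<=p<0.05

p-value bracket: 0.01<=p<0.05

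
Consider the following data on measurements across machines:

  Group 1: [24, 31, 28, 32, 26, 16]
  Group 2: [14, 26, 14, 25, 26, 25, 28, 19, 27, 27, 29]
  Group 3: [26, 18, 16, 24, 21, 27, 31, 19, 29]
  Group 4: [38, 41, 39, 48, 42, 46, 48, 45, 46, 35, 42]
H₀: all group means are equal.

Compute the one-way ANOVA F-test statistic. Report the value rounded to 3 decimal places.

Group means [26.17, 23.64, 23.44, 42.73], grand mean 29.676
SSB = Σnᵢ(x̄ᵢ−x̄)² = 2698.325; SSW = ΣΣ(x−x̄ᵢ)² = 861.783
MSB = 2698.325/3 = 899.4418; MSW = 861.783/33 = 26.1146
F = MSB/MSW = 34.4421
df = (3, 33)

test statistic = 34.442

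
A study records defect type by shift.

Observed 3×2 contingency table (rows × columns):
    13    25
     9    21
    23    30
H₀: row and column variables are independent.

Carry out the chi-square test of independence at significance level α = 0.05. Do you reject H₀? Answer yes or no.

Row totals [38, 30, 53], col totals [45, 76], n=121
χ² = (13−14.13)²/14.13 + (25−23.87)²/23.87 + (9−11.16)²/11.16 + (21−18.84)²/18.84 + (23−19.71)²/19.71 + (30−33.29)²/33.29 = 1.6823
df = 2
p-value (upper-tail) = 0.43122
At α=0.05: p ≥ α → fail to reject H₀

reject H₀: no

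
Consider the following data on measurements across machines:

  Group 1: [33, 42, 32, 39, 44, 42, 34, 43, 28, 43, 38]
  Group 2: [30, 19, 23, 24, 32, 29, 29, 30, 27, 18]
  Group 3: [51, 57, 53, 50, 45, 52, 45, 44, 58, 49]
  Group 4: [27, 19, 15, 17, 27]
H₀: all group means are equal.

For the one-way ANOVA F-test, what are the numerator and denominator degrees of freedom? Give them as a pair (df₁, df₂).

k = 4 groups, N = 36 total
df = (k−1, N−k) = (4−1, 36−4) = (3, 32)

degrees of freedom = [3, 32]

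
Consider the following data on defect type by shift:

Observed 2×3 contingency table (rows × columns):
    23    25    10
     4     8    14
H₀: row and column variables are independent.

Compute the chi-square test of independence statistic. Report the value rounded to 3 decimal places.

test statistic = 12.404

Row totals [58, 26], col totals [27, 33, 24], n=84
χ² = (23−18.64)²/18.64 + (25−22.79)²/22.79 + (10−16.57)²/16.57 + (4−8.36)²/8.36 + (8−10.21)²/10.21 + (14−7.43)²/7.43 = 12.4043
df = 2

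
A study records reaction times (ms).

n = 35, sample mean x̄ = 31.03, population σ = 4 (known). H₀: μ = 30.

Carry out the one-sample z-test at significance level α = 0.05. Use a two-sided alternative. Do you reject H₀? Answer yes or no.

SE = σ/√n = 4/√35 = 0.6761
z = (x̄−μ₀)/SE = (31.03−30)/0.6761 = 1.5234
p-value (two-sided) = 0.12766
At α=0.05: p ≥ α → fail to reject H₀

reject H₀: no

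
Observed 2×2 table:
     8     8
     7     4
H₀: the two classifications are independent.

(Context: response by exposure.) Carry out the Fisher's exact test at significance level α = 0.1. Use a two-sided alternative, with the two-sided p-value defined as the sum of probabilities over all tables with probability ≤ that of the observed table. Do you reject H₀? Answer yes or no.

reject H₀: no

Margins: r₁=16, r₂=11, c₁=15, c₂=12, n=27
p_obs = C(16,8)·C(11,7)/C(27,15); sum pmf over tables with pmf ≤ p_obs
p-value (two-sided) = 0.69597
At α=0.1: p ≥ α → fail to reject H₀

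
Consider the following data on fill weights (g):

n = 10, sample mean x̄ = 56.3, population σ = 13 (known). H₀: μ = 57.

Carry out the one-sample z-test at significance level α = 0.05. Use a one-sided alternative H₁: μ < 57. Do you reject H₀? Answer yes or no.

SE = σ/√n = 13/√10 = 4.1110
z = (x̄−μ₀)/SE = (56.3−57)/4.1110 = -0.1703
p-value (one-sided, H₁ less) = 0.43240
At α=0.05: p ≥ α → fail to reject H₀

reject H₀: no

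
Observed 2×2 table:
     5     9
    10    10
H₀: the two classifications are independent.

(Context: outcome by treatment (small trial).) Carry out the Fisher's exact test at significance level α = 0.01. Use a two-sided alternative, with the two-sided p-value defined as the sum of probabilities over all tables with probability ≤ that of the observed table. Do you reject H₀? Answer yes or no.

Margins: r₁=14, r₂=20, c₁=15, c₂=19, n=34
p_obs = C(14,5)·C(20,10)/C(34,15); sum pmf over tables with pmf ≤ p_obs
p-value (two-sided) = 0.49530
At α=0.01: p ≥ α → fail to reject H₀

reject H₀: no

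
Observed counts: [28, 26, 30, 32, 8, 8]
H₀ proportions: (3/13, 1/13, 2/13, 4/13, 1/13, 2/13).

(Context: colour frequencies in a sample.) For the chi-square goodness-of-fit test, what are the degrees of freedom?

df = k − 1 = 6 − 1 = 5

degrees of freedom = 5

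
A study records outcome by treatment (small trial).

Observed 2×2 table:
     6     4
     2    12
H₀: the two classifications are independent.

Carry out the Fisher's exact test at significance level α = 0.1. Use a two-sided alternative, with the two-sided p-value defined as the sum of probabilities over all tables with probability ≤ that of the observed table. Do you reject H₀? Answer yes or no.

Margins: r₁=10, r₂=14, c₁=8, c₂=16, n=24
p_obs = C(10,6)·C(14,2)/C(24,8); sum pmf over tables with pmf ≤ p_obs
p-value (two-sided) = 0.03241
At α=0.1: p < α → reject H₀

reject H₀: yes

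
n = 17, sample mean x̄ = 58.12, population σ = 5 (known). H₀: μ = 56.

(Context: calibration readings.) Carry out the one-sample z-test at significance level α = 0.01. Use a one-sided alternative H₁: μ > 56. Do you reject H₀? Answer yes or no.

SE = σ/√n = 5/√17 = 1.2127
z = (x̄−μ₀)/SE = (58.12−56)/1.2127 = 1.7482
p-value (one-sided, H₁ greater) = 0.04021
At α=0.01: p ≥ α → fail to reject H₀

reject H₀: no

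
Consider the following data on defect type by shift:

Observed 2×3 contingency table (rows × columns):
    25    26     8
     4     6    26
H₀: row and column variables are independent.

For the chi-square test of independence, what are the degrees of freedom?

df = (r−1)(c−1) = (2−1)·(3−1) = 2

degrees of freedom = 2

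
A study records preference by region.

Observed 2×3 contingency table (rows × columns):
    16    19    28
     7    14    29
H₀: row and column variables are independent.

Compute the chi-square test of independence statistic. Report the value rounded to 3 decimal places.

test statistic = 2.839

Row totals [63, 50], col totals [23, 33, 57], n=113
χ² = (16−12.82)²/12.82 + (19−18.40)²/18.40 + (28−31.78)²/31.78 + (7−10.18)²/10.18 + (14−14.60)²/14.60 + (29−25.22)²/25.22 = 2.8389
df = 2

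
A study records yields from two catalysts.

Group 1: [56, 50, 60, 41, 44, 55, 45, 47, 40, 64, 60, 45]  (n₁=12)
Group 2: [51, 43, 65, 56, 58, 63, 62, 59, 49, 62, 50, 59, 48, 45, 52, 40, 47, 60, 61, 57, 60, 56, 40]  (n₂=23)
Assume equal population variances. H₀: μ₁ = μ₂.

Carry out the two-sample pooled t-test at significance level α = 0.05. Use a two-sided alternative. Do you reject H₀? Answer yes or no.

reject H₀: no

x̄₁=50.583, s₁=8.140, n₁=12
x̄₂=54.043, s₂=7.589, n₂=23
s_p² = [11·8.140² + 22·7.589²]/33 = 60.4810
SE = √(s_p²·(1/12+1/23)) = 2.7694
t = (50.583−54.043)/2.7694 = -1.2494
df = 33
p-value (two-sided) = 0.22030
At α=0.05: p ≥ α → fail to reject H₀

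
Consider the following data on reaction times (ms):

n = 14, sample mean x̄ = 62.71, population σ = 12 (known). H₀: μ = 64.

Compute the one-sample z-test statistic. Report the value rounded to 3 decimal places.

SE = σ/√n = 12/√14 = 3.2071
z = (x̄−μ₀)/SE = (62.71−64)/3.2071 = -0.4022

test statistic = -0.402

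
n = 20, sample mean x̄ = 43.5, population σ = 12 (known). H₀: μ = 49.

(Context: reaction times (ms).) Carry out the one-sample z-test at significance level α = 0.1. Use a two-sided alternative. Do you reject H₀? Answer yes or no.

reject H₀: yes

SE = σ/√n = 12/√20 = 2.6833
z = (x̄−μ₀)/SE = (43.5−49)/2.6833 = -2.0497
p-value (two-sided) = 0.04039
At α=0.1: p < α → reject H₀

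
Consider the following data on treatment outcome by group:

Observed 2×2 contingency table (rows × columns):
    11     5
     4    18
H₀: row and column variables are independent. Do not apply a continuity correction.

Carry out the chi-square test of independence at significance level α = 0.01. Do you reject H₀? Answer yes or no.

Row totals [16, 22], col totals [15, 23], n=38
χ² = (11−6.32)²/6.32 + (5−9.68)²/9.68 + (4−8.68)²/8.68 + (18−13.32)²/13.32 = 9.9143
df = 1
p-value (upper-tail) = 0.00164
At α=0.01: p < α → reject H₀

reject H₀: yes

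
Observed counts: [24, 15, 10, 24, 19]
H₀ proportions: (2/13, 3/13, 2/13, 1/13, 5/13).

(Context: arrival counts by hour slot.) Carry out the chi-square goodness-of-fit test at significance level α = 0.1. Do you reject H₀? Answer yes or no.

reject H₀: yes

n = 92; E_i = n·p_i = [14.15, 21.23, 14.15, 7.08, 35.38]
χ² = (24−14.15)²/14.15 + (15−21.23)²/21.23 + (10−14.15)²/14.15 + (24−7.08)²/7.08 + (19−35.38)²/35.38 = 57.9522
df = 4
p-value (upper-tail) = 0.00000
At α=0.1: p < α → reject H₀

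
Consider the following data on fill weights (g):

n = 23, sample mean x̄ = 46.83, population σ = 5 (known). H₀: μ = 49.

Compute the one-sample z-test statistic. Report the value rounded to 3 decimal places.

test statistic = -2.081

SE = σ/√n = 5/√23 = 1.0426
z = (x̄−μ₀)/SE = (46.83−49)/1.0426 = -2.0814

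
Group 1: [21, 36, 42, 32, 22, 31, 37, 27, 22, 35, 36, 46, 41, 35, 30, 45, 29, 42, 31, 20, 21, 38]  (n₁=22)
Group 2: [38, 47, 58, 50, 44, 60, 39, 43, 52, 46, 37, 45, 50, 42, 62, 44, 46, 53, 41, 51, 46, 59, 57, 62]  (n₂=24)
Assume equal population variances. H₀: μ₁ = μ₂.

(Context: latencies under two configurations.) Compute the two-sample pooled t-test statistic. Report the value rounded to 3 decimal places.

test statistic = -6.962

x̄₁=32.682, s₁=8.085, n₁=22
x̄₂=48.833, s₂=7.648, n₂=24
s_p² = [21·8.085² + 23·7.648²]/44 = 61.7751
SE = √(s_p²·(1/22+1/24)) = 2.3199
t = (32.682−48.833)/2.3199 = -6.9622
df = 44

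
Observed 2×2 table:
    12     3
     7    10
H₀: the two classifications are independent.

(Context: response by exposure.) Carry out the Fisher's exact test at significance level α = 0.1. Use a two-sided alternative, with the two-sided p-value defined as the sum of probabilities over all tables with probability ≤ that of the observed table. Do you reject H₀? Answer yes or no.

reject H₀: yes

Margins: r₁=15, r₂=17, c₁=19, c₂=13, n=32
p_obs = C(15,12)·C(17,7)/C(32,19); sum pmf over tables with pmf ≤ p_obs
p-value (two-sided) = 0.03592
At α=0.1: p < α → reject H₀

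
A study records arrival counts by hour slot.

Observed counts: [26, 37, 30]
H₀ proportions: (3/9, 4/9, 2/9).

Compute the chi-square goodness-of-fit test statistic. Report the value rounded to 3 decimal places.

test statistic = 5.476

n = 93; E_i = n·p_i = [31.00, 41.33, 20.67]
χ² = (26−31.00)²/31.00 + (37−41.33)²/41.33 + (30−20.67)²/20.67 = 5.4758
df = 2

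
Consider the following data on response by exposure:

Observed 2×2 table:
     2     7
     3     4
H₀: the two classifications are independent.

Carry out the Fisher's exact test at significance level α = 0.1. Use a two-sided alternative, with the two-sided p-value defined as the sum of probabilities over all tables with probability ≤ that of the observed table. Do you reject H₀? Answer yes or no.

reject H₀: no

Margins: r₁=9, r₂=7, c₁=5, c₂=11, n=16
p_obs = C(9,2)·C(7,3)/C(16,5); sum pmf over tables with pmf ≤ p_obs
p-value (two-sided) = 0.59615
At α=0.1: p ≥ α → fail to reject H₀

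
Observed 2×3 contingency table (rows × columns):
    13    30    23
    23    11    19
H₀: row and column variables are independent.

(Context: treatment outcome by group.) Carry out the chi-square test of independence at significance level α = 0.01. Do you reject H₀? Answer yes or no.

Row totals [66, 53], col totals [36, 41, 42], n=119
χ² = (13−19.97)²/19.97 + (30−22.74)²/22.74 + (23−23.29)²/23.29 + (23−16.03)²/16.03 + (11−18.26)²/18.26 + (19−18.71)²/18.71 = 10.6708
df = 2
p-value (upper-tail) = 0.00482
At α=0.01: p < α → reject H₀

reject H₀: yes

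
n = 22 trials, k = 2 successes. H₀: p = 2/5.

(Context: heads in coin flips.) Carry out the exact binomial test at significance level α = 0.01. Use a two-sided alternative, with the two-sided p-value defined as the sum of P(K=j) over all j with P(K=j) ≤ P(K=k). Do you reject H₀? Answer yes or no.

Exact binomial: n=22, k=2, p₀=2/5=0.4000
P(X=j) = C(n,j)·p₀^j·(1−p₀)^(n−j); p = Σ P(X=j) over j with P(X=j) ≤ P(X=2)
p-value (two-sided) = 0.00198
At α=0.01: p < α → reject H₀

reject H₀: yes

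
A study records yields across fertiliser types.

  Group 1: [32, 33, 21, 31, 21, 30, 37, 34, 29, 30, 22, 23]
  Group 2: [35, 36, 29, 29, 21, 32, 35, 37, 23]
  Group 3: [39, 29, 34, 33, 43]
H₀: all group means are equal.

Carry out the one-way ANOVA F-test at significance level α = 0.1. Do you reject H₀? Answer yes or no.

reject H₀: yes

Group means [28.58, 30.78, 35.60], grand mean 30.692
SSB = Σnᵢ(x̄ᵢ−x̄)² = 173.866; SSW = ΣΣ(x−x̄ᵢ)² = 715.672
MSB = 173.866/2 = 86.9331; MSW = 715.672/23 = 31.1162
F = MSB/MSW = 2.7938
df = (2, 23)
p-value (upper-tail) = 0.08200
At α=0.1: p < α → reject H₀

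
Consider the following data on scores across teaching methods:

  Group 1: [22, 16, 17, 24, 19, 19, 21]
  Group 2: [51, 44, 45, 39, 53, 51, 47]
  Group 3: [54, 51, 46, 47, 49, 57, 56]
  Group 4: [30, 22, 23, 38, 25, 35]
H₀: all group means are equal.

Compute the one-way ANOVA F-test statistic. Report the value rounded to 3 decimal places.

Group means [19.71, 47.14, 51.43, 28.83], grand mean 37.074
SSB = Σnᵢ(x̄ᵢ−x̄)² = 4669.019; SSW = ΣΣ(x−x̄ᵢ)² = 524.833
MSB = 4669.019/3 = 1556.3395; MSW = 524.833/23 = 22.8188
F = MSB/MSW = 68.2041
df = (3, 23)

test statistic = 68.204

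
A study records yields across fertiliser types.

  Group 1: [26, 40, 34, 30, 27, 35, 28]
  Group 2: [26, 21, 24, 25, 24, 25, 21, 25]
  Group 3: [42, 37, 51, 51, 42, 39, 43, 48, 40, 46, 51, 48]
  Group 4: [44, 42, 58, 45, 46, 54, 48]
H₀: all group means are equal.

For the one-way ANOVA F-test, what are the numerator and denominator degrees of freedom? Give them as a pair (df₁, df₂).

degrees of freedom = [3, 30]

k = 4 groups, N = 34 total
df = (k−1, N−k) = (4−1, 34−4) = (3, 30)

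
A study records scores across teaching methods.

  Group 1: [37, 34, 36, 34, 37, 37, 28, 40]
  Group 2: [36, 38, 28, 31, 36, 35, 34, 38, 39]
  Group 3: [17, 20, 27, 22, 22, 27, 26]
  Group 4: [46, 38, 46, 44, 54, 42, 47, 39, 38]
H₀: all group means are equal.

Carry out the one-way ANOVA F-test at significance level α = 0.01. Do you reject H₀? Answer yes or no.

reject H₀: yes

Group means [35.38, 35.00, 23.00, 43.78], grand mean 34.939
SSB = Σnᵢ(x̄ᵢ−x̄)² = 1702.448; SSW = ΣΣ(x−x̄ᵢ)² = 495.431
MSB = 1702.448/3 = 567.4827; MSW = 495.431/29 = 17.0838
F = MSB/MSW = 33.2176
df = (3, 29)
p-value (upper-tail) = 0.00000
At α=0.01: p < α → reject H₀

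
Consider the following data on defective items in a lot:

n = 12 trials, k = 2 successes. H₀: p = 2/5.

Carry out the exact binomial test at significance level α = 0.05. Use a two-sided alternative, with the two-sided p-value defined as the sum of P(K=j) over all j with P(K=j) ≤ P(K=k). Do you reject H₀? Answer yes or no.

reject H₀: no

Exact binomial: n=12, k=2, p₀=2/5=0.4000
P(X=j) = C(n,j)·p₀^j·(1−p₀)^(n−j); p = Σ P(X=j) over j with P(X=j) ≤ P(X=2)
p-value (two-sided) = 0.14075
At α=0.05: p ≥ α → fail to reject H₀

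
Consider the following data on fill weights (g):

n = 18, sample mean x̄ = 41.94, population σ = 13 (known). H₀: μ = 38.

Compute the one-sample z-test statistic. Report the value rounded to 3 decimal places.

test statistic = 1.286

SE = σ/√n = 13/√18 = 3.0641
z = (x̄−μ₀)/SE = (41.94−38)/3.0641 = 1.2858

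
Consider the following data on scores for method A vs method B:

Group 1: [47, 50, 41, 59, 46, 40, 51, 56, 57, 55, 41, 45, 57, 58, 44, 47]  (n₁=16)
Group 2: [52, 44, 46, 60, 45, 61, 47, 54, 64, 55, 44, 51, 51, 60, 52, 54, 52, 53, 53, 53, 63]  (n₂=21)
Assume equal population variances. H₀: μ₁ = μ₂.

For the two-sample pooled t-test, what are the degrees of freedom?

df = n₁ + n₂ − 2 = 16 + 21 − 2 = 35

degrees of freedom = 35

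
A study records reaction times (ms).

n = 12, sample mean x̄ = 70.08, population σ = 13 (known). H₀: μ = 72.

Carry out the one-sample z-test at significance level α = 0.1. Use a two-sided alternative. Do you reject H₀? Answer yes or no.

SE = σ/√n = 13/√12 = 3.7528
z = (x̄−μ₀)/SE = (70.08−72)/3.7528 = -0.5116
p-value (two-sided) = 0.60892
At α=0.1: p ≥ α → fail to reject H₀

reject H₀: no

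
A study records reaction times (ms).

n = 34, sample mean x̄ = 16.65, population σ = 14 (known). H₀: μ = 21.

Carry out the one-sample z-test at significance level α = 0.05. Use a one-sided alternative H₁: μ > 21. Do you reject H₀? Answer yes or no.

reject H₀: no

SE = σ/√n = 14/√34 = 2.4010
z = (x̄−μ₀)/SE = (16.65−21)/2.4010 = -1.8118
p-value (one-sided, H₁ greater) = 0.96499
At α=0.05: p ≥ α → fail to reject H₀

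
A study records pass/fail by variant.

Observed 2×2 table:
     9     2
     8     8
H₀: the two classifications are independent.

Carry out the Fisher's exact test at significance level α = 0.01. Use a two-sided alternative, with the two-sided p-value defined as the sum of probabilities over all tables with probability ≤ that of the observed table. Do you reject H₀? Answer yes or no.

reject H₀: no

Margins: r₁=11, r₂=16, c₁=17, c₂=10, n=27
p_obs = C(11,9)·C(16,8)/C(27,17); sum pmf over tables with pmf ≤ p_obs
p-value (two-sided) = 0.12413
At α=0.01: p ≥ α → fail to reject H₀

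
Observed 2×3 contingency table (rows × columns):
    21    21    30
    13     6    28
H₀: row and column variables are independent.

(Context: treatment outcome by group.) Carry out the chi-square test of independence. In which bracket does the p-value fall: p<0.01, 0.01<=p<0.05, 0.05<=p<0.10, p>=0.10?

Row totals [72, 47], col totals [34, 27, 58], n=119
χ² = (21−20.57)²/20.57 + (21−16.34)²/16.34 + (30−35.09)²/35.09 + (13−13.43)²/13.43 + (6−10.66)²/10.66 + (28−22.91)²/22.91 = 5.2649
df = 2
p-value (upper-tail) = 0.07190
→ bracket: 0.05<=p<0.10

p-value bracket: 0.05<=p<0.10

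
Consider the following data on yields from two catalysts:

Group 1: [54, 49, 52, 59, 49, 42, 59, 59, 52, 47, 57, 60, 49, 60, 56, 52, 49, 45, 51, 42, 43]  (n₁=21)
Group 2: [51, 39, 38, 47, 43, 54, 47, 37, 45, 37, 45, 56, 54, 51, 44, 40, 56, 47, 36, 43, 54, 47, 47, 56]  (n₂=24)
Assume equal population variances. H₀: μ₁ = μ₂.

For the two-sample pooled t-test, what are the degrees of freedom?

degrees of freedom = 43

df = n₁ + n₂ − 2 = 21 + 24 − 2 = 43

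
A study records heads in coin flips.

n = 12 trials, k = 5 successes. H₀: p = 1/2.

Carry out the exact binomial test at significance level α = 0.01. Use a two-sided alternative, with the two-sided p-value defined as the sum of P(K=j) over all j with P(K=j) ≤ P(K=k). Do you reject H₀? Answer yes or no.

reject H₀: no

Exact binomial: n=12, k=5, p₀=1/2=0.5000
P(X=j) = C(n,j)·p₀^j·(1−p₀)^(n−j); p = Σ P(X=j) over j with P(X=j) ≤ P(X=5)
p-value (two-sided) = 0.77441
At α=0.01: p ≥ α → fail to reject H₀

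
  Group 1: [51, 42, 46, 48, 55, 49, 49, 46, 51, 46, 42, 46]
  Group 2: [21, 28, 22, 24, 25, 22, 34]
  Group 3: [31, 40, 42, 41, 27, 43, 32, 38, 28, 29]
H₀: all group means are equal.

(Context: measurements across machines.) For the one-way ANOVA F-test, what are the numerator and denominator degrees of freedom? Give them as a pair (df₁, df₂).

degrees of freedom = [2, 26]

k = 3 groups, N = 29 total
df = (k−1, N−k) = (3−1, 29−3) = (2, 26)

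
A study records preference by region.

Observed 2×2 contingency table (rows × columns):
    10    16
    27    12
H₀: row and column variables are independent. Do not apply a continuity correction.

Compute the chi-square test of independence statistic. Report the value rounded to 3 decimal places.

test statistic = 6.023

Row totals [26, 39], col totals [37, 28], n=65
χ² = (10−14.80)²/14.80 + (16−11.20)²/11.20 + (27−22.20)²/22.20 + (12−16.80)²/16.80 = 6.0232
df = 1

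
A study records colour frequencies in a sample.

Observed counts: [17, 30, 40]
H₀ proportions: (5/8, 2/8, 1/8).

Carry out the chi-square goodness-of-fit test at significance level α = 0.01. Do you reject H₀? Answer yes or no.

reject H₀: yes

n = 87; E_i = n·p_i = [54.38, 21.75, 10.88]
χ² = (17−54.38)²/54.38 + (30−21.75)²/21.75 + (40−10.88)²/10.88 = 106.8207
df = 2
p-value (upper-tail) = 0.00000
At α=0.01: p < α → reject H₀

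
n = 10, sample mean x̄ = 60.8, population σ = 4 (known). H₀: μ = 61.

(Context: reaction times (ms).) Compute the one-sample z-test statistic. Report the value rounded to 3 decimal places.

SE = σ/√n = 4/√10 = 1.2649
z = (x̄−μ₀)/SE = (60.8−61)/1.2649 = -0.1581

test statistic = -0.158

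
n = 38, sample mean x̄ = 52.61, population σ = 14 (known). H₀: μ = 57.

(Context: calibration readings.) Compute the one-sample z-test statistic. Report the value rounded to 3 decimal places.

test statistic = -1.933

SE = σ/√n = 14/√38 = 2.2711
z = (x̄−μ₀)/SE = (52.61−57)/2.2711 = -1.9330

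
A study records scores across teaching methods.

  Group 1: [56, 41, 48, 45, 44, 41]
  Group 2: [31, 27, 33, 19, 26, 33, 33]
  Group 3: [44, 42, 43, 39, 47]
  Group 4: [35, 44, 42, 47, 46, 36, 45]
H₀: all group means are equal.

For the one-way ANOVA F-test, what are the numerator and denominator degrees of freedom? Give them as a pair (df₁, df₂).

degrees of freedom = [3, 21]

k = 4 groups, N = 25 total
df = (k−1, N−k) = (4−1, 25−4) = (3, 21)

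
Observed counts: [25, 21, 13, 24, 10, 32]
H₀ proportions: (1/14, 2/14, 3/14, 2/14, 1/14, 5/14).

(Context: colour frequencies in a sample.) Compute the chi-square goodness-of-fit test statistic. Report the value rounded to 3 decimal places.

n = 125; E_i = n·p_i = [8.93, 17.86, 26.79, 17.86, 8.93, 44.64]
χ² = (25−8.93)²/8.93 + (21−17.86)²/17.86 + (13−26.79)²/26.79 + (24−17.86)²/17.86 + (10−8.93)²/8.93 + (32−44.64)²/44.64 = 42.3989
df = 5

test statistic = 42.399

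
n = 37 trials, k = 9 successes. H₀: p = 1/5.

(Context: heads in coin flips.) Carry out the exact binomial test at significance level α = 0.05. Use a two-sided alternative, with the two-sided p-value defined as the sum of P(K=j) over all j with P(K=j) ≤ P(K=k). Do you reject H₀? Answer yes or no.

reject H₀: no

Exact binomial: n=37, k=9, p₀=1/5=0.2000
P(X=j) = C(n,j)·p₀^j·(1−p₀)^(n−j); p = Σ P(X=j) over j with P(X=j) ≤ P(X=9)
p-value (two-sided) = 0.53657
At α=0.05: p ≥ α → fail to reject H₀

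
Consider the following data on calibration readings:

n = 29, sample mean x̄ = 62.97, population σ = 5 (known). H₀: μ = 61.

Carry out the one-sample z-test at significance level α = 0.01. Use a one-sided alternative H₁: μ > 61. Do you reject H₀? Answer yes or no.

SE = σ/√n = 5/√29 = 0.9285
z = (x̄−μ₀)/SE = (62.97−61)/0.9285 = 2.1218
p-value (one-sided, H₁ greater) = 0.01693
At α=0.01: p ≥ α → fail to reject H₀

reject H₀: no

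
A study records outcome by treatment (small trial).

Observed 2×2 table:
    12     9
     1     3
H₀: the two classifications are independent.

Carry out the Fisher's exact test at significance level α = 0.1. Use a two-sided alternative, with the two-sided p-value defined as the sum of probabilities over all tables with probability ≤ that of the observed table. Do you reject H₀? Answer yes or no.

reject H₀: no

Margins: r₁=21, r₂=4, c₁=13, c₂=12, n=25
p_obs = C(21,12)·C(4,1)/C(25,13); sum pmf over tables with pmf ≤ p_obs
p-value (two-sided) = 0.32174
At α=0.1: p ≥ α → fail to reject H₀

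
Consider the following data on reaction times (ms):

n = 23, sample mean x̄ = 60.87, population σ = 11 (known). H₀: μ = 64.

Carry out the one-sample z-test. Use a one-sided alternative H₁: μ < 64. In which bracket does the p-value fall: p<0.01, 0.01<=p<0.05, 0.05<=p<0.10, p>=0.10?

SE = σ/√n = 11/√23 = 2.2937
z = (x̄−μ₀)/SE = (60.87−64)/2.2937 = -1.3646
p-value (one-sided, H₁ less) = 0.08618
→ bracket: 0.05<=p<0.10

p-value bracket: 0.05<=p<0.10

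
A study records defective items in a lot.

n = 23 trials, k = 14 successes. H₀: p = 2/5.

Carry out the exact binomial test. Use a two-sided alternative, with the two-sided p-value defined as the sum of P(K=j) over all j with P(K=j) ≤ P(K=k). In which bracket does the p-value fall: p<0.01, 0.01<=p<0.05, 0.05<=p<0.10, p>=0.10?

Exact binomial: n=23, k=14, p₀=2/5=0.4000
P(X=j) = C(n,j)·p₀^j·(1−p₀)^(n−j); p = Σ P(X=j) over j with P(X=j) ≤ P(X=14)
p-value (two-sided) = 0.05390
→ bracket: 0.05<=p<0.10

p-value bracket: 0.05<=p<0.10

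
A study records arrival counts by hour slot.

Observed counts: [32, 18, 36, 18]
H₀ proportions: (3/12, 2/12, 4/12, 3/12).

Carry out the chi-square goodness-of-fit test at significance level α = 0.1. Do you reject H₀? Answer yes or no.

reject H₀: no

n = 104; E_i = n·p_i = [26.00, 17.33, 34.67, 26.00]
χ² = (32−26.00)²/26.00 + (18−17.33)²/17.33 + (36−34.67)²/34.67 + (18−26.00)²/26.00 = 3.9231
df = 3
p-value (upper-tail) = 0.26989
At α=0.1: p ≥ α → fail to reject H₀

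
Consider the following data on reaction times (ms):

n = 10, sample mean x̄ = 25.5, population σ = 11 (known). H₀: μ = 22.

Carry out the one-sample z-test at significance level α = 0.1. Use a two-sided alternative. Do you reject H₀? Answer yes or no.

SE = σ/√n = 11/√10 = 3.4785
z = (x̄−μ₀)/SE = (25.5−22)/3.4785 = 1.0062
p-value (two-sided) = 0.31433
At α=0.1: p ≥ α → fail to reject H₀

reject H₀: no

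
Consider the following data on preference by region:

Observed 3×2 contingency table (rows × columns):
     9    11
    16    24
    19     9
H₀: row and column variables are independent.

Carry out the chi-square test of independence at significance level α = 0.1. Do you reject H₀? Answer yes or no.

reject H₀: yes

Row totals [20, 40, 28], col totals [44, 44], n=88
χ² = (9−10.00)²/10.00 + (11−10.00)²/10.00 + (16−20.00)²/20.00 + (24−20.00)²/20.00 + (19−14.00)²/14.00 + (9−14.00)²/14.00 = 5.3714
df = 2
p-value (upper-tail) = 0.06817
At α=0.1: p < α → reject H₀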